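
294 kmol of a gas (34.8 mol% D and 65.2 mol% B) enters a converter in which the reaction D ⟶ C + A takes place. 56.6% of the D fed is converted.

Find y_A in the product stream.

0.165

D reacted = 0.566 × 102.3 = 57.91 kmol; ν_D = −1, so ξ = 57.91/1 = 57.91 kmol.
Outlet amounts (n = n₀ + ν ξ):
  D: 102.3 − 1(57.91) = 44.4
  C: 0 + 1(57.91) = 57.91
  A: 0 + 1(57.91) = 57.91
  B: 191.7 (inert)
Total out = 351.9 kmol; y_A = 57.91 / 351.9 = 0.1646.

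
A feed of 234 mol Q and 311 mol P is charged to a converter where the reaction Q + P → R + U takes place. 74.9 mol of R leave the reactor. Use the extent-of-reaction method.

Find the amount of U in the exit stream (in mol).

74.9 mol

For R: n = n₀ + 1ξ → 74.9 = 0 + 1ξ, giving ξ = 74.9 mol.
Outlet amounts (n = n₀ + ν ξ):
  Q: 234 − 1(74.9) = 159.1
  P: 311 − 1(74.9) = 236.1
  R: 0 + 1(74.9) = 74.9
  U: 0 + 1(74.9) = 74.9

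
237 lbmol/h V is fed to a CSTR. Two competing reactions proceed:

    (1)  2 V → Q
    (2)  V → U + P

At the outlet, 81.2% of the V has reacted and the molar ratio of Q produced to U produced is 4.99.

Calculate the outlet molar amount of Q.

87.5 lbmol/h

Conversion of V: V consumed = 0.812 × 237 = 192.4 lbmol/h = 2ξ₁ + 1ξ₂.
Selectivity: 1ξ₁ / (1ξ₂) = 4.99 → ξ₁ = 4.99 ξ₂.
Substitute: (2·4.99 + 1) ξ₂ = 192.4 → ξ₂ = 17.53 lbmol/h, ξ₁ = 87.46 lbmol/h.
Outlet amounts (n = n₀ + Σ ν·ξ):
  V: 237 − 2(87.46) − 1(17.53) = 44.56
  Q: 0 + 1(87.46) = 87.46
  U: 0 + 1(17.53) = 17.53
  P: 0 + 1(17.53) = 17.53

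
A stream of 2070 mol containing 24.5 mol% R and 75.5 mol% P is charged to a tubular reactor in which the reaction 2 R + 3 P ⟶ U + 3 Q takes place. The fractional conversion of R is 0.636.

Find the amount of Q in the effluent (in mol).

484 mol

R reacted = 0.636 × 507.1 = 322.5 mol; ν_R = −2, so ξ = 322.5/2 = 161.3 mol.
Outlet amounts (n = n₀ + ν ξ):
  R: 507.1 − 2(161.3) = 184.6
  P: 1563 − 3(161.3) = 1079
  U: 0 + 1(161.3) = 161.3
  Q: 0 + 3(161.3) = 483.8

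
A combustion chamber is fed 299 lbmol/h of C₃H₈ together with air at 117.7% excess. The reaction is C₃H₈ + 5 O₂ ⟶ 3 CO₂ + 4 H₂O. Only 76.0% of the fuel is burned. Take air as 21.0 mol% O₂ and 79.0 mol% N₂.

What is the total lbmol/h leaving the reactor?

Stoichiometric O₂ = 5 × 299 = 1495 lbmol/h; O₂ fed = 1495 × 2.177 = 3255 lbmol/h.
N₂ fed = 3255 × 79/21 = 12240 lbmol/h.
Fuel reacted = 0.76 × 299 → ξ = 227.2 lbmol/h.
Outlet (n = n₀ + ν ξ):
  C₃H₈: 299 − 1(227.2) = 71.76
  O₂: 3255 − 5(227.2) = 2118
  N₂: 12240 (inert)
  CO₂: 0 + 3(227.2) = 681.7
  H₂O: 0 + 4(227.2) = 909
Total out = 71.76 + 2118 + 12240 + 681.7 + 909 = 16020 lbmol/h.

16000 lbmol/h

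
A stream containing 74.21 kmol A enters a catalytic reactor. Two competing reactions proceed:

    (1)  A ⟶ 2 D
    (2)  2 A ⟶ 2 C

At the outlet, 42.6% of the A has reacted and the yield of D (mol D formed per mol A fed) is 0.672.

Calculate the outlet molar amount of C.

Yield of D: 2ξ₁ / 74.21 = 0.672 → ξ₁ = 24.93 kmol.
Conversion of A: 1ξ₁ + 2ξ₂ = 0.426 × 74.21 = 31.61 → ξ₂ = 3.339 kmol.
Outlet amounts (n = n₀ + Σ ν·ξ):
  A: 74.21 − 1(24.93) − 2(3.339) = 42.6
  D: 0 + 2(24.93) = 49.87
  C: 0 + 2(3.339) = 6.679

6.68 kmol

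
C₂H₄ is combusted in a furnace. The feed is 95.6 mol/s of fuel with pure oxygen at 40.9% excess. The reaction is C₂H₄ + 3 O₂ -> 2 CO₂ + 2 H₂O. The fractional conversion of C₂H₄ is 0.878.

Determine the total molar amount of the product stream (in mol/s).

500 mol/s

Stoichiometric O₂ = 3 × 95.6 = 286.8 mol/s; O₂ fed = 286.8 × 1.409 = 404.1 mol/s.
Fuel reacted = 0.878 × 95.6 → ξ = 83.94 mol/s.
Outlet (n = n₀ + ν ξ):
  C₂H₄: 95.6 − 1(83.94) = 11.66
  O₂: 404.1 − 3(83.94) = 152.3
  CO₂: 0 + 2(83.94) = 167.9
  H₂O: 0 + 2(83.94) = 167.9
Total out = 11.66 + 152.3 + 167.9 + 167.9 = 499.7 mol/s.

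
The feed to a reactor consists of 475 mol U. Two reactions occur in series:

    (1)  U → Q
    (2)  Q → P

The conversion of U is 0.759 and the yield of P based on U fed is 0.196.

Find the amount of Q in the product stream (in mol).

Conversion of U: U consumed = 1ξ₁ = 0.759 × 475 → ξ₁ = 360.5 mol.
Yield of P: 1ξ₂ / 475 = 0.196 → ξ₂ = 93.1 mol.
Outlet amounts (n = n₀ + Σ ν·ξ):
  U: 475 − 1(360.5) = 114.5
  Q: 0 + 1(360.5) − 1(93.1) = 267.4
  P: 0 + 1(93.1) = 93.1

267 mol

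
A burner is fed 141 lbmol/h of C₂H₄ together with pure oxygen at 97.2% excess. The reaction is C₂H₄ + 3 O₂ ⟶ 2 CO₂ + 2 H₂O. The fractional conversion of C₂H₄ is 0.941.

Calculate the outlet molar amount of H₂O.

Stoichiometric O₂ = 3 × 141 = 423 lbmol/h; O₂ fed = 423 × 1.972 = 834.2 lbmol/h.
Fuel reacted = 0.941 × 141 → ξ = 132.7 lbmol/h.
Outlet (n = n₀ + ν ξ):
  C₂H₄: 141 − 1(132.7) = 8.319
  O₂: 834.2 − 3(132.7) = 436.1
  CO₂: 0 + 2(132.7) = 265.4
  H₂O: 0 + 2(132.7) = 265.4

265 lbmol/h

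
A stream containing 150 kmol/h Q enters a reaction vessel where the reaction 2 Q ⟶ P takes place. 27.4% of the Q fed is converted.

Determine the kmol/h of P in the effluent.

20.6 kmol/h

Q reacted = 0.274 × 150 = 41.1 kmol/h; ν_Q = −2, so ξ = 41.1/2 = 20.55 kmol/h.
Outlet amounts (n = n₀ + ν ξ):
  Q: 150 − 2(20.55) = 108.9
  P: 0 + 1(20.55) = 20.55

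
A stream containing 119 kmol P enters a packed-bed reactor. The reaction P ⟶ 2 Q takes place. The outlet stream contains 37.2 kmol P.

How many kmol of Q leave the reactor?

For P: n = n₀ − 1ξ → 37.2 = 119 − 1ξ, giving ξ = 81.8 kmol.
Outlet amounts (n = n₀ + ν ξ):
  P: 119 − 1(81.8) = 37.2
  Q: 0 + 2(81.8) = 163.6

164 kmol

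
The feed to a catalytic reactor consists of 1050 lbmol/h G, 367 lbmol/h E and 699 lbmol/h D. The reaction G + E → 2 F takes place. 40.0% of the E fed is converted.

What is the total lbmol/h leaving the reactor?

2120 lbmol/h

E reacted = 0.4 × 367 = 146.8 lbmol/h; ν_E = −1, so ξ = 146.8/1 = 146.8 lbmol/h.
Outlet amounts (n = n₀ + ν ξ):
  G: 1050 − 1(146.8) = 903.2
  E: 367 − 1(146.8) = 220.2
  F: 0 + 2(146.8) = 293.6
  D: 699 (inert)
Total out = 903.2 + 220.2 + 293.6 + 699 = 2116 lbmol/h.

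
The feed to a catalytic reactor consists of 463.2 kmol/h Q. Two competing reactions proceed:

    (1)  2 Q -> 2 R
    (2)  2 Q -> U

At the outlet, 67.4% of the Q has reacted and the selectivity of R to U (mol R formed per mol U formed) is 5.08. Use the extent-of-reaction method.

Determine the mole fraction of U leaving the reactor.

Conversion of Q: Q consumed = 0.674 × 463.2 = 312.2 kmol/h = 2ξ₁ + 2ξ₂.
Selectivity: 2ξ₁ / (1ξ₂) = 5.08 → ξ₁ = 2.54 ξ₂.
Substitute: (2·2.54 + 2) ξ₂ = 312.2 → ξ₂ = 44.1 kmol/h, ξ₁ = 112 kmol/h.
Outlet amounts (n = n₀ + Σ ν·ξ):
  Q: 463.2 − 2(112) − 2(44.1) = 151
  R: 0 + 2(112) = 224
  U: 0 + 1(44.1) = 44.1
Total out = 419.1 kmol/h; y_U = 44.1 / 419.1 = 0.1052.

0.105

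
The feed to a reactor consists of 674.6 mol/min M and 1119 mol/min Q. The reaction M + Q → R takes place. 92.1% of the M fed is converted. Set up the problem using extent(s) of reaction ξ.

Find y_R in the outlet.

M reacted = 0.921 × 674.6 = 621.3 mol/min; ν_M = −1, so ξ = 621.3/1 = 621.3 mol/min.
Outlet amounts (n = n₀ + ν ξ):
  M: 674.6 − 1(621.3) = 53.29
  Q: 1119 − 1(621.3) = 497.7
  R: 0 + 1(621.3) = 621.3
Total out = 1172 mol/min; y_R = 621.3 / 1172 = 0.53.

0.53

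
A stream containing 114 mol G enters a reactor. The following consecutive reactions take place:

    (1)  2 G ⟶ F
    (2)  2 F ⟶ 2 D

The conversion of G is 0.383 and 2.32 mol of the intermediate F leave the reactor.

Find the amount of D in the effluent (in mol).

19.5 mol

Conversion of G: G consumed = 2ξ₁ = 0.383 × 114 → ξ₁ = 21.83 mol.
F balance: n_F = 0 + 1ξ₁ − 2ξ₂ = 2.32 → ξ₂ = (1·21.83 − 2.32)/2 = 9.755 mol.
Outlet amounts (n = n₀ + Σ ν·ξ):
  G: 114 − 2(21.83) = 70.34
  F: 0 + 1(21.83) − 2(9.755) = 2.32
  D: 0 + 2(9.755) = 19.51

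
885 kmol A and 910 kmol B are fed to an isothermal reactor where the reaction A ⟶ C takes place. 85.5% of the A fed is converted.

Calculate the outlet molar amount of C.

A reacted = 0.855 × 885 = 756.7 kmol; ν_A = −1, so ξ = 756.7/1 = 756.7 kmol.
Outlet amounts (n = n₀ + ν ξ):
  A: 885 − 1(756.7) = 128.3
  C: 0 + 1(756.7) = 756.7
  B: 910 (inert)

757 kmol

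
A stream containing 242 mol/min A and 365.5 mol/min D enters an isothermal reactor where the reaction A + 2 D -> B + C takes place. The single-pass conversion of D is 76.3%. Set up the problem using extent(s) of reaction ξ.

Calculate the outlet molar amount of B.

139 mol/min

D reacted = 0.763 × 365.5 = 278.9 mol/min; ν_D = −2, so ξ = 278.9/2 = 139.4 mol/min.
Outlet amounts (n = n₀ + ν ξ):
  A: 242 − 1(139.4) = 102.6
  D: 365.5 − 2(139.4) = 86.62
  B: 0 + 1(139.4) = 139.4
  C: 0 + 1(139.4) = 139.4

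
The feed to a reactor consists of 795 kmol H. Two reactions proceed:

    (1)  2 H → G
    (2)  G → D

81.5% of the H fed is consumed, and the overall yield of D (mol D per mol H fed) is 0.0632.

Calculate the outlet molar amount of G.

274 kmol

Conversion of H: H consumed = 2ξ₁ = 0.815 × 795 → ξ₁ = 324 kmol.
Yield of D: 1ξ₂ / 795 = 0.0632 → ξ₂ = 50.24 kmol.
Outlet amounts (n = n₀ + Σ ν·ξ):
  H: 795 − 2(324) = 147.1
  G: 0 + 1(324) − 1(50.24) = 273.7
  D: 0 + 1(50.24) = 50.24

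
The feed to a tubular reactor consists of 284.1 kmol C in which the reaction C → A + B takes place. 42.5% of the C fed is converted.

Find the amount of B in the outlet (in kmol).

121 kmol

C reacted = 0.425 × 284.1 = 120.7 kmol; ν_C = −1, so ξ = 120.7/1 = 120.7 kmol.
Outlet amounts (n = n₀ + ν ξ):
  C: 284.1 − 1(120.7) = 163.4
  A: 0 + 1(120.7) = 120.7
  B: 0 + 1(120.7) = 120.7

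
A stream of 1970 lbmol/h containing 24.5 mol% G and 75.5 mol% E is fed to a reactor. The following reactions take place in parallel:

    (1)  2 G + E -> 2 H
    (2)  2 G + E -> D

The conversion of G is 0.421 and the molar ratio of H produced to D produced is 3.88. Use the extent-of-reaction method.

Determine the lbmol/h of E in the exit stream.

Conversion of G: G consumed = 0.421 × 482.6 = 203.2 lbmol/h = 2ξ₁ + 2ξ₂.
Selectivity: 2ξ₁ / (1ξ₂) = 3.88 → ξ₁ = 1.94 ξ₂.
Substitute: (2·1.94 + 2) ξ₂ = 203.2 → ξ₂ = 34.56 lbmol/h, ξ₁ = 67.04 lbmol/h.
Outlet amounts (n = n₀ + Σ ν·ξ):
  G: 482.6 − 2(67.04) − 2(34.56) = 279.5
  E: 1487 − 1(67.04) − 1(34.56) = 1386
  H: 0 + 2(67.04) = 134.1
  D: 0 + 1(34.56) = 34.56

1390 lbmol/h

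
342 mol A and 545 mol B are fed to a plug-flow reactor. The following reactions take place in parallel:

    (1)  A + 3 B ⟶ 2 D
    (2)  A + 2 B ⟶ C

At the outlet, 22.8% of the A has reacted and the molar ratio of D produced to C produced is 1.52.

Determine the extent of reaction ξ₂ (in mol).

Conversion of A: A consumed = 0.228 × 342 = 77.98 mol = 1ξ₁ + 1ξ₂.
Selectivity: 2ξ₁ / (1ξ₂) = 1.52 → ξ₁ = 0.76 ξ₂.
Substitute: (1·0.76 + 1) ξ₂ = 77.98 → ξ₂ = 44.3 mol, ξ₁ = 33.67 mol.
Outlet amounts (n = n₀ + Σ ν·ξ):
  A: 342 − 1(33.67) − 1(44.3) = 264
  B: 545 − 3(33.67) − 2(44.3) = 355.4
  D: 0 + 2(33.67) = 67.34
  C: 0 + 1(44.3) = 44.3

ξ₂ = 44.3 mol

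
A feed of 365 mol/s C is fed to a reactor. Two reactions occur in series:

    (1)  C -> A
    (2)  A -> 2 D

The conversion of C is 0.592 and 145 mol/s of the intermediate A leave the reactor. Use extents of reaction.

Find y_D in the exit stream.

0.326

Conversion of C: C consumed = 1ξ₁ = 0.592 × 365 → ξ₁ = 216.1 mol/s.
A balance: n_A = 0 + 1ξ₁ − 1ξ₂ = 145 → ξ₂ = (1·216.1 − 145)/1 = 71.08 mol/s.
Outlet amounts (n = n₀ + Σ ν·ξ):
  C: 365 − 1(216.1) = 148.9
  A: 0 + 1(216.1) − 1(71.08) = 145
  D: 0 + 2(71.08) = 142.2
Total out = 436.1 mol/s; y_D = 142.2 / 436.1 = 0.326.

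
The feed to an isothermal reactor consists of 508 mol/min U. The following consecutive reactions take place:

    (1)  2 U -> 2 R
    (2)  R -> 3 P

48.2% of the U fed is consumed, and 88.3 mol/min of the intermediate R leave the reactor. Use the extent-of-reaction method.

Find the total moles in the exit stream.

821 mol/min

Conversion of U: U consumed = 2ξ₁ = 0.482 × 508 → ξ₁ = 122.4 mol/min.
R balance: n_R = 0 + 2ξ₁ − 1ξ₂ = 88.3 → ξ₂ = (2·122.4 − 88.3)/1 = 156.6 mol/min.
Outlet amounts (n = n₀ + Σ ν·ξ):
  U: 508 − 2(122.4) = 263.1
  R: 0 + 2(122.4) − 1(156.6) = 88.3
  P: 0 + 3(156.6) = 469.7
Total out = 263.1 + 88.3 + 469.7 = 821.1 mol/min.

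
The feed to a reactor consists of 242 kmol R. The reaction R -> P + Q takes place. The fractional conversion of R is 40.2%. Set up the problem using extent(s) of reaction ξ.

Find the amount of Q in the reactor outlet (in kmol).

97.3 kmol

R reacted = 0.402 × 242 = 97.28 kmol; ν_R = −1, so ξ = 97.28/1 = 97.28 kmol.
Outlet amounts (n = n₀ + ν ξ):
  R: 242 − 1(97.28) = 144.7
  P: 0 + 1(97.28) = 97.28
  Q: 0 + 1(97.28) = 97.28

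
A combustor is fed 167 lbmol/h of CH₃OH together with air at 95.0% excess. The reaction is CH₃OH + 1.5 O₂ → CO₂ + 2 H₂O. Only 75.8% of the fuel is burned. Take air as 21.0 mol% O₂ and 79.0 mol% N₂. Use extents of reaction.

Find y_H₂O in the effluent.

Stoichiometric O₂ = 1.5 × 167 = 250.5 lbmol/h; O₂ fed = 250.5 × 1.950 = 488.5 lbmol/h.
N₂ fed = 488.5 × 79/21 = 1838 lbmol/h.
Fuel reacted = 0.758 × 167 → ξ = 126.6 lbmol/h.
Outlet (n = n₀ + ν ξ):
  CH₃OH: 167 − 1(126.6) = 40.41
  O₂: 488.5 − 1.5(126.6) = 298.6
  N₂: 1838 (inert)
  CO₂: 0 + 1(126.6) = 126.6
  H₂O: 0 + 2(126.6) = 253.2
Total out = 2556 lbmol/h; y_H₂O = 253.2 / 2556 = 0.09904.

0.099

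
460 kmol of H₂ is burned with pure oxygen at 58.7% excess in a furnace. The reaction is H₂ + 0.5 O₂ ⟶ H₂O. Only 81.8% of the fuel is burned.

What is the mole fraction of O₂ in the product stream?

Stoichiometric O₂ = 0.5 × 460 = 230 kmol; O₂ fed = 230 × 1.587 = 365 kmol.
Fuel reacted = 0.818 × 460 → ξ = 376.3 kmol.
Outlet (n = n₀ + ν ξ):
  H₂: 460 − 1(376.3) = 83.72
  O₂: 365 − 0.5(376.3) = 176.9
  H₂O: 0 + 1(376.3) = 376.3
Total out = 636.9 kmol; y_O₂ = 176.9 / 636.9 = 0.2777.

0.278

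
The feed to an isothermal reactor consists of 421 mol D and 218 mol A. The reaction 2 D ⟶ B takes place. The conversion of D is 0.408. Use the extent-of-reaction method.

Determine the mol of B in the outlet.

D reacted = 0.408 × 421 = 171.8 mol; ν_D = −2, so ξ = 171.8/2 = 85.88 mol.
Outlet amounts (n = n₀ + ν ξ):
  D: 421 − 2(85.88) = 249.2
  B: 0 + 1(85.88) = 85.88
  A: 218 (inert)

85.9 mol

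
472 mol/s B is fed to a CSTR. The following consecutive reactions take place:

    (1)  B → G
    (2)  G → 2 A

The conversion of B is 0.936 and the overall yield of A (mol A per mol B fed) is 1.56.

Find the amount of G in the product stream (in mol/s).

Conversion of B: B consumed = 1ξ₁ = 0.936 × 472 → ξ₁ = 441.8 mol/s.
Yield of A: 2ξ₂ / 472 = 1.56 → ξ₂ = 368.2 mol/s.
Outlet amounts (n = n₀ + Σ ν·ξ):
  B: 472 − 1(441.8) = 30.21
  G: 0 + 1(441.8) − 1(368.2) = 73.63
  A: 0 + 2(368.2) = 736.3

73.6 mol/s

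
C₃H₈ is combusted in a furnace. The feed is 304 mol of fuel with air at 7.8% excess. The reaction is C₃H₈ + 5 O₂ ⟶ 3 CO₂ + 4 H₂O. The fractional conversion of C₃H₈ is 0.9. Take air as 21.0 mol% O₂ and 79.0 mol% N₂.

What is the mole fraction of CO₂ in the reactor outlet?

Stoichiometric O₂ = 5 × 304 = 1520 mol; O₂ fed = 1520 × 1.078 = 1639 mol.
N₂ fed = 1639 × 79/21 = 6164 mol.
Fuel reacted = 0.9 × 304 → ξ = 273.6 mol.
Outlet (n = n₀ + ν ξ):
  C₃H₈: 304 − 1(273.6) = 30.4
  O₂: 1639 − 5(273.6) = 270.6
  N₂: 6164 (inert)
  CO₂: 0 + 3(273.6) = 820.8
  H₂O: 0 + 4(273.6) = 1094
Total out = 8380 mol; y_CO₂ = 820.8 / 8380 = 0.09794.

0.0979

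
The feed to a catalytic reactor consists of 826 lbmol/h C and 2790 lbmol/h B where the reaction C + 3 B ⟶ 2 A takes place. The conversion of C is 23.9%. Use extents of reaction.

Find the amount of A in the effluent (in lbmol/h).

395 lbmol/h

C reacted = 0.239 × 826 = 197.4 lbmol/h; ν_C = −1, so ξ = 197.4/1 = 197.4 lbmol/h.
Outlet amounts (n = n₀ + ν ξ):
  C: 826 − 1(197.4) = 628.6
  B: 2790 − 3(197.4) = 2198
  A: 0 + 2(197.4) = 394.8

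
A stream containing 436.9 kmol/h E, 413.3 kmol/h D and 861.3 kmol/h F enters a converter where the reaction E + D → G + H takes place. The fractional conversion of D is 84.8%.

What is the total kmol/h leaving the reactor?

1710 kmol/h

D reacted = 0.848 × 413.3 = 350.5 kmol/h; ν_D = −1, so ξ = 350.5/1 = 350.5 kmol/h.
Outlet amounts (n = n₀ + ν ξ):
  E: 436.9 − 1(350.5) = 86.42
  D: 413.3 − 1(350.5) = 62.82
  G: 0 + 1(350.5) = 350.5
  H: 0 + 1(350.5) = 350.5
  F: 861.3 (inert)
Total out = 86.42 + 62.82 + 350.5 + 350.5 + 861.3 = 1712 kmol/h.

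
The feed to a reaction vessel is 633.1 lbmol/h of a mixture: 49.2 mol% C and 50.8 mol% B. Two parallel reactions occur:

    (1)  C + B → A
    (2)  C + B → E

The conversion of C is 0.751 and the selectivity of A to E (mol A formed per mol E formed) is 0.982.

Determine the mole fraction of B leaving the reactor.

Conversion of C: C consumed = 0.751 × 311.5 = 233.9 lbmol/h = 1ξ₁ + 1ξ₂.
Selectivity: 1ξ₁ / (1ξ₂) = 0.982 → ξ₁ = 0.982 ξ₂.
Substitute: (1·0.982 + 1) ξ₂ = 233.9 → ξ₂ = 118 lbmol/h, ξ₁ = 115.9 lbmol/h.
Outlet amounts (n = n₀ + Σ ν·ξ):
  C: 311.5 − 1(115.9) − 1(118) = 77.56
  B: 321.6 − 1(115.9) − 1(118) = 87.69
  A: 0 + 1(115.9) = 115.9
  E: 0 + 1(118) = 118
Total out = 399.2 lbmol/h; y_B = 87.69 / 399.2 = 0.2197.

0.22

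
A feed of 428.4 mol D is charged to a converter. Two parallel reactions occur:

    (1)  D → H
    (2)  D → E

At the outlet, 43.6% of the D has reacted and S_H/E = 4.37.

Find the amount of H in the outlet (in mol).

Conversion of D: D consumed = 0.436 × 428.4 = 186.8 mol = 1ξ₁ + 1ξ₂.
Selectivity: 1ξ₁ / (1ξ₂) = 4.37 → ξ₁ = 4.37 ξ₂.
Substitute: (1·4.37 + 1) ξ₂ = 186.8 → ξ₂ = 34.78 mol, ξ₁ = 152 mol.
Outlet amounts (n = n₀ + Σ ν·ξ):
  D: 428.4 − 1(152) − 1(34.78) = 241.6
  H: 0 + 1(152) = 152
  E: 0 + 1(34.78) = 34.78

152 mol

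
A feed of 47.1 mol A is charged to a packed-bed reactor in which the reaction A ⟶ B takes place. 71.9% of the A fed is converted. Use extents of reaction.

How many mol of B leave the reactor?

33.9 mol

A reacted = 0.719 × 47.1 = 33.86 mol; ν_A = −1, so ξ = 33.86/1 = 33.86 mol.
Outlet amounts (n = n₀ + ν ξ):
  A: 47.1 − 1(33.86) = 13.24
  B: 0 + 1(33.86) = 33.86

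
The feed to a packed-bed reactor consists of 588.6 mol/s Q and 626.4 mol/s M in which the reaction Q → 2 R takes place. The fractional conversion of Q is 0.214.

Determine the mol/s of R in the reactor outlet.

Q reacted = 0.214 × 588.6 = 126 mol/s; ν_Q = −1, so ξ = 126/1 = 126 mol/s.
Outlet amounts (n = n₀ + ν ξ):
  Q: 588.6 − 1(126) = 462.6
  R: 0 + 2(126) = 251.9
  M: 626.4 (inert)

252 mol/s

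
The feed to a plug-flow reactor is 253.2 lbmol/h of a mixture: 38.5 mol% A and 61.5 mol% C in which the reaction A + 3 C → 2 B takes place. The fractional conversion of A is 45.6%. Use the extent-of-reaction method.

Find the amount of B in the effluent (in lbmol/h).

A reacted = 0.456 × 97.48 = 44.45 lbmol/h; ν_A = −1, so ξ = 44.45/1 = 44.45 lbmol/h.
Outlet amounts (n = n₀ + ν ξ):
  A: 97.48 − 1(44.45) = 53.03
  C: 155.7 − 3(44.45) = 22.36
  B: 0 + 2(44.45) = 88.9

88.9 lbmol/h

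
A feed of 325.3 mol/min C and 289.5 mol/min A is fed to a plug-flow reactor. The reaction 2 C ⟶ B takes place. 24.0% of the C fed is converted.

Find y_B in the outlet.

0.0678

C reacted = 0.24 × 325.3 = 78.07 mol/min; ν_C = −2, so ξ = 78.07/2 = 39.04 mol/min.
Outlet amounts (n = n₀ + ν ξ):
  C: 325.3 − 2(39.04) = 247.2
  B: 0 + 1(39.04) = 39.04
  A: 289.5 (inert)
Total out = 575.8 mol/min; y_B = 39.04 / 575.8 = 0.0678.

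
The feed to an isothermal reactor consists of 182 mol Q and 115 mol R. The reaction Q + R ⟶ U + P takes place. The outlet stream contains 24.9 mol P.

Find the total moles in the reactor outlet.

297 mol

For P: n = n₀ + 1ξ → 24.9 = 0 + 1ξ, giving ξ = 24.9 mol.
Outlet amounts (n = n₀ + ν ξ):
  Q: 182 − 1(24.9) = 157.1
  R: 115 − 1(24.9) = 90.1
  U: 0 + 1(24.9) = 24.9
  P: 0 + 1(24.9) = 24.9
Total out = 157.1 + 90.1 + 24.9 + 24.9 = 297 mol.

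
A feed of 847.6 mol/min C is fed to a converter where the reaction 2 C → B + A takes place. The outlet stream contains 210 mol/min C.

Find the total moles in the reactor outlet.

For C: n = n₀ − 2ξ → 210 = 847.6 − 2ξ, giving ξ = 318.8 mol/min.
Outlet amounts (n = n₀ + ν ξ):
  C: 847.6 − 2(318.8) = 210
  B: 0 + 1(318.8) = 318.8
  A: 0 + 1(318.8) = 318.8
Total out = 210 + 318.8 + 318.8 = 847.6 mol/min.

848 mol/min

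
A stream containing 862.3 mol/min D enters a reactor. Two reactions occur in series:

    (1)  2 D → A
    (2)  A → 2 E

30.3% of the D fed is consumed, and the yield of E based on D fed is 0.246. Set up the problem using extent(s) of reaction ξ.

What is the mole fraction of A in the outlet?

0.0293

Conversion of D: D consumed = 2ξ₁ = 0.303 × 862.3 → ξ₁ = 130.6 mol/min.
Yield of E: 2ξ₂ / 862.3 = 0.246 → ξ₂ = 106.1 mol/min.
Outlet amounts (n = n₀ + Σ ν·ξ):
  D: 862.3 − 2(130.6) = 601
  A: 0 + 1(130.6) − 1(106.1) = 24.58
  E: 0 + 2(106.1) = 212.1
Total out = 837.7 mol/min; y_A = 24.58 / 837.7 = 0.02934.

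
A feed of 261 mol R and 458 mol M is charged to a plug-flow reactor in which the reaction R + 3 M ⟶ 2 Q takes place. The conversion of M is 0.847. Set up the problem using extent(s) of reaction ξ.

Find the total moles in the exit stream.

460 mol

M reacted = 0.847 × 458 = 387.9 mol; ν_M = −3, so ξ = 387.9/3 = 129.3 mol.
Outlet amounts (n = n₀ + ν ξ):
  R: 261 − 1(129.3) = 131.7
  M: 458 − 3(129.3) = 70.07
  Q: 0 + 2(129.3) = 258.6
Total out = 131.7 + 70.07 + 258.6 = 460.4 mol.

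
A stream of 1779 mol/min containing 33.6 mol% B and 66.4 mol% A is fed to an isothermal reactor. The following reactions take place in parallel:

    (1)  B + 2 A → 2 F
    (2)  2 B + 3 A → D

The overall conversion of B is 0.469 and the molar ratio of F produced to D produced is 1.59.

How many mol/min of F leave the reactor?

Conversion of B: B consumed = 0.469 × 597.7 = 280.3 mol/min = 1ξ₁ + 2ξ₂.
Selectivity: 2ξ₁ / (1ξ₂) = 1.59 → ξ₁ = 0.795 ξ₂.
Substitute: (1·0.795 + 2) ξ₂ = 280.3 → ξ₂ = 100.3 mol/min, ξ₁ = 79.74 mol/min.
Outlet amounts (n = n₀ + Σ ν·ξ):
  B: 597.7 − 1(79.74) − 2(100.3) = 317.4
  A: 1181 − 2(79.74) − 3(100.3) = 720.9
  F: 0 + 2(79.74) = 159.5
  D: 0 + 1(100.3) = 100.3

159 mol/min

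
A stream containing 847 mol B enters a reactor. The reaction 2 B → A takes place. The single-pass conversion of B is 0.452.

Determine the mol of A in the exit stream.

B reacted = 0.452 × 847 = 382.8 mol; ν_B = −2, so ξ = 382.8/2 = 191.4 mol.
Outlet amounts (n = n₀ + ν ξ):
  B: 847 − 2(191.4) = 464.2
  A: 0 + 1(191.4) = 191.4

191 mol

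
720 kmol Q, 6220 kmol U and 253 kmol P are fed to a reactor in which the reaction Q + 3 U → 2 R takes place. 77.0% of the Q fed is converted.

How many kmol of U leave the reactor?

4560 kmol

Q reacted = 0.77 × 720 = 554.4 kmol; ν_Q = −1, so ξ = 554.4/1 = 554.4 kmol.
Outlet amounts (n = n₀ + ν ξ):
  Q: 720 − 1(554.4) = 165.6
  U: 6220 − 3(554.4) = 4557
  R: 0 + 2(554.4) = 1109
  P: 253 (inert)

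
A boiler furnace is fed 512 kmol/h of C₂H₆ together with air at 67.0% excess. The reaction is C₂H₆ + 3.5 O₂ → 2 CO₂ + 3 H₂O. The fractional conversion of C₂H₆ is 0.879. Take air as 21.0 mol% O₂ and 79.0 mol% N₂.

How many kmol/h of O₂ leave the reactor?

Stoichiometric O₂ = 3.5 × 512 = 1792 kmol/h; O₂ fed = 1792 × 1.670 = 2993 kmol/h.
N₂ fed = 2993 × 79/21 = 11260 kmol/h.
Fuel reacted = 0.879 × 512 → ξ = 450 kmol/h.
Outlet (n = n₀ + ν ξ):
  C₂H₆: 512 − 1(450) = 61.95
  O₂: 2993 − 3.5(450) = 1417
  N₂: 11260 (inert)
  CO₂: 0 + 2(450) = 900.1
  H₂O: 0 + 3(450) = 1350

1420 kmol/h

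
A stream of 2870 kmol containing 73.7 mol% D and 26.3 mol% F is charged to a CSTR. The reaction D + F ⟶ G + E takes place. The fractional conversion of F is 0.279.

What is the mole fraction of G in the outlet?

0.0734

F reacted = 0.279 × 754.8 = 210.6 kmol; ν_F = −1, so ξ = 210.6/1 = 210.6 kmol.
Outlet amounts (n = n₀ + ν ξ):
  D: 2115 − 1(210.6) = 1905
  F: 754.8 − 1(210.6) = 544.2
  G: 0 + 1(210.6) = 210.6
  E: 0 + 1(210.6) = 210.6
Total out = 2870 kmol; y_G = 210.6 / 2870 = 0.07338.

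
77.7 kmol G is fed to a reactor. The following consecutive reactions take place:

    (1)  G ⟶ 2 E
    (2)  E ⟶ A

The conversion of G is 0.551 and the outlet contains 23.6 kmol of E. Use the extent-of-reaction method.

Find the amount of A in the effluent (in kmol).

62 kmol

Conversion of G: G consumed = 1ξ₁ = 0.551 × 77.7 → ξ₁ = 42.81 kmol.
E balance: n_E = 0 + 2ξ₁ − 1ξ₂ = 23.6 → ξ₂ = (2·42.81 − 23.6)/1 = 62.03 kmol.
Outlet amounts (n = n₀ + Σ ν·ξ):
  G: 77.7 − 1(42.81) = 34.89
  E: 0 + 2(42.81) − 1(62.03) = 23.6
  A: 0 + 1(62.03) = 62.03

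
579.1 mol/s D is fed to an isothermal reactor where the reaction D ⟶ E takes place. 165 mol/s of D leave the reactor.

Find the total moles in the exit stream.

579 mol/s

For D: n = n₀ − 1ξ → 165 = 579.1 − 1ξ, giving ξ = 414.1 mol/s.
Outlet amounts (n = n₀ + ν ξ):
  D: 579.1 − 1(414.1) = 165
  E: 0 + 1(414.1) = 414.1
Total out = 165 + 414.1 = 579.1 mol/s.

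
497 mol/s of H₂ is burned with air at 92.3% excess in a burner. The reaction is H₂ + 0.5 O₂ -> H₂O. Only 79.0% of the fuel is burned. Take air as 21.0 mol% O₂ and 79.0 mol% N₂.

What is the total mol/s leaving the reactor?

Stoichiometric O₂ = 0.5 × 497 = 248.5 mol/s; O₂ fed = 248.5 × 1.923 = 477.9 mol/s.
N₂ fed = 477.9 × 79/21 = 1798 mol/s.
Fuel reacted = 0.79 × 497 → ξ = 392.6 mol/s.
Outlet (n = n₀ + ν ξ):
  H₂: 497 − 1(392.6) = 104.4
  O₂: 477.9 − 0.5(392.6) = 281.6
  N₂: 1798 (inert)
  H₂O: 0 + 1(392.6) = 392.6
Total out = 104.4 + 281.6 + 1798 + 392.6 = 2576 mol/s.

2580 mol/s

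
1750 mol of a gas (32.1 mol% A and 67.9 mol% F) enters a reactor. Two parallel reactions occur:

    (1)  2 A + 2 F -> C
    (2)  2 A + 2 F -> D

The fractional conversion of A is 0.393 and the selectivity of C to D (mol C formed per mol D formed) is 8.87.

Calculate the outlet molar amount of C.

99.2 mol

Conversion of A: A consumed = 0.393 × 561.8 = 220.8 mol = 2ξ₁ + 2ξ₂.
Selectivity: 1ξ₁ / (1ξ₂) = 8.87 → ξ₁ = 8.87 ξ₂.
Substitute: (2·8.87 + 2) ξ₂ = 220.8 → ξ₂ = 11.18 mol, ξ₁ = 99.2 mol.
Outlet amounts (n = n₀ + Σ ν·ξ):
  A: 561.8 − 2(99.2) − 2(11.18) = 341
  F: 1188 − 2(99.2) − 2(11.18) = 967.5
  C: 0 + 1(99.2) = 99.2
  D: 0 + 1(11.18) = 11.18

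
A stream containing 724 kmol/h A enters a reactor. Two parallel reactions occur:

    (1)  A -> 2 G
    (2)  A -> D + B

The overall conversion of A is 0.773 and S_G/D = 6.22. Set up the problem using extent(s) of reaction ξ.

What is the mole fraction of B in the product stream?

0.106

Conversion of A: A consumed = 0.773 × 724 = 559.7 kmol/h = 1ξ₁ + 1ξ₂.
Selectivity: 2ξ₁ / (1ξ₂) = 6.22 → ξ₁ = 3.11 ξ₂.
Substitute: (1·3.11 + 1) ξ₂ = 559.7 → ξ₂ = 136.2 kmol/h, ξ₁ = 423.5 kmol/h.
Outlet amounts (n = n₀ + Σ ν·ξ):
  A: 724 − 1(423.5) − 1(136.2) = 164.3
  G: 0 + 2(423.5) = 847
  D: 0 + 1(136.2) = 136.2
  B: 0 + 1(136.2) = 136.2
Total out = 1284 kmol/h; y_B = 136.2 / 1284 = 0.1061.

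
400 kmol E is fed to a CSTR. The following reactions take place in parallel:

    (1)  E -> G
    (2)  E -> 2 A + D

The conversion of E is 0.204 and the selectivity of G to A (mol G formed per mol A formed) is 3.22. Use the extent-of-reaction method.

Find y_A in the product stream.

Conversion of E: E consumed = 0.204 × 400 = 81.6 kmol = 1ξ₁ + 1ξ₂.
Selectivity: 1ξ₁ / (2ξ₂) = 3.22 → ξ₁ = 6.44 ξ₂.
Substitute: (1·6.44 + 1) ξ₂ = 81.6 → ξ₂ = 10.97 kmol, ξ₁ = 70.63 kmol.
Outlet amounts (n = n₀ + Σ ν·ξ):
  E: 400 − 1(70.63) − 1(10.97) = 318.4
  G: 0 + 1(70.63) = 70.63
  A: 0 + 2(10.97) = 21.94
  D: 0 + 1(10.97) = 10.97
Total out = 421.9 kmol; y_A = 21.94 / 421.9 = 0.05199.

0.052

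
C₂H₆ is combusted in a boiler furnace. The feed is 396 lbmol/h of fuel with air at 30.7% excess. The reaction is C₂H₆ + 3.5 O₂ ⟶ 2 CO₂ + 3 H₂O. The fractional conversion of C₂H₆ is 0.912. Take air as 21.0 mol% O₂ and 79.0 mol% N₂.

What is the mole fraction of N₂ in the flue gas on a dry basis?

0.839

Stoichiometric O₂ = 3.5 × 396 = 1386 lbmol/h; O₂ fed = 1386 × 1.307 = 1812 lbmol/h.
N₂ fed = 1812 × 79/21 = 6815 lbmol/h.
Fuel reacted = 0.912 × 396 → ξ = 361.2 lbmol/h.
Outlet (n = n₀ + ν ξ):
  C₂H₆: 396 − 1(361.2) = 34.85
  O₂: 1812 − 3.5(361.2) = 547.5
  N₂: 6815 (inert)
  CO₂: 0 + 2(361.2) = 722.3
  H₂O: 0 + 3(361.2) = 1083
Dry total = 8119 lbmol/h; y_N₂ (dry) = 6815 / 8119 = 0.8393.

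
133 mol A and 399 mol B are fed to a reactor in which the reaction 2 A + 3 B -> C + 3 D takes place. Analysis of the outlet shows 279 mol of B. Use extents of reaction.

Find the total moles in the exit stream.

For B: n = n₀ − 3ξ → 279 = 399 − 3ξ, giving ξ = 40 mol.
Outlet amounts (n = n₀ + ν ξ):
  A: 133 − 2(40) = 53
  B: 399 − 3(40) = 279
  C: 0 + 1(40) = 40
  D: 0 + 3(40) = 120
Total out = 53 + 279 + 40 + 120 = 492 mol.

492 mol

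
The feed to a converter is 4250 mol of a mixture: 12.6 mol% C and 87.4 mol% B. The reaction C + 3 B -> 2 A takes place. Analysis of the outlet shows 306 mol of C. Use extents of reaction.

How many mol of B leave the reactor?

For C: n = n₀ − 1ξ → 306 = 535.5 − 1ξ, giving ξ = 229.5 mol.
Outlet amounts (n = n₀ + ν ξ):
  C: 535.5 − 1(229.5) = 306
  B: 3714 − 3(229.5) = 3026
  A: 0 + 2(229.5) = 459

3030 mol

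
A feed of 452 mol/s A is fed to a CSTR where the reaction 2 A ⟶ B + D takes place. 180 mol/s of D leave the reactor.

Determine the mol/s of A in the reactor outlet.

92 mol/s

For D: n = n₀ + 1ξ → 180 = 0 + 1ξ, giving ξ = 180 mol/s.
Outlet amounts (n = n₀ + ν ξ):
  A: 452 − 2(180) = 92
  B: 0 + 1(180) = 180
  D: 0 + 1(180) = 180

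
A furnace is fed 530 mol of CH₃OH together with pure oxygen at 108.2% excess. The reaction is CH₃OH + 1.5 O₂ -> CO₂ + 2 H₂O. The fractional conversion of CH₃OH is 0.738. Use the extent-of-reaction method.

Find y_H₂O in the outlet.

Stoichiometric O₂ = 1.5 × 530 = 795 mol; O₂ fed = 795 × 2.082 = 1655 mol.
Fuel reacted = 0.738 × 530 → ξ = 391.1 mol.
Outlet (n = n₀ + ν ξ):
  CH₃OH: 530 − 1(391.1) = 138.9
  O₂: 1655 − 1.5(391.1) = 1068
  CO₂: 0 + 1(391.1) = 391.1
  H₂O: 0 + 2(391.1) = 782.3
Total out = 2381 mol; y_H₂O = 782.3 / 2381 = 0.3286.

0.329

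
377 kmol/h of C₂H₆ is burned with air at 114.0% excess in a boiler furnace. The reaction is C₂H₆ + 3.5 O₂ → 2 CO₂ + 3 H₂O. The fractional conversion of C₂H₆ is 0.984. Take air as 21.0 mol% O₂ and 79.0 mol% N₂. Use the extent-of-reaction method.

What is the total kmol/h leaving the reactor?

14000 kmol/h

Stoichiometric O₂ = 3.5 × 377 = 1320 kmol/h; O₂ fed = 1320 × 2.140 = 2824 kmol/h.
N₂ fed = 2824 × 79/21 = 10620 kmol/h.
Fuel reacted = 0.984 × 377 → ξ = 371 kmol/h.
Outlet (n = n₀ + ν ξ):
  C₂H₆: 377 − 1(371) = 6.032
  O₂: 2824 − 3.5(371) = 1525
  N₂: 10620 (inert)
  CO₂: 0 + 2(371) = 741.9
  H₂O: 0 + 3(371) = 1113
Total out = 6.032 + 1525 + 10620 + 741.9 + 1113 = 14010 kmol/h.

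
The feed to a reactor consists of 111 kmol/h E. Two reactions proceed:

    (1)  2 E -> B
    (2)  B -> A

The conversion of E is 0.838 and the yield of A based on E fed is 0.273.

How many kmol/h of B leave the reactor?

Conversion of E: E consumed = 2ξ₁ = 0.838 × 111 → ξ₁ = 46.51 kmol/h.
Yield of A: 1ξ₂ / 111 = 0.273 → ξ₂ = 30.3 kmol/h.
Outlet amounts (n = n₀ + Σ ν·ξ):
  E: 111 − 2(46.51) = 17.98
  B: 0 + 1(46.51) − 1(30.3) = 16.21
  A: 0 + 1(30.3) = 30.3

16.2 kmol/h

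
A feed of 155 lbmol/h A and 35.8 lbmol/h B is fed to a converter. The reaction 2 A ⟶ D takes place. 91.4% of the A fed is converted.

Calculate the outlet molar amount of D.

70.8 lbmol/h

A reacted = 0.914 × 155 = 141.7 lbmol/h; ν_A = −2, so ξ = 141.7/2 = 70.84 lbmol/h.
Outlet amounts (n = n₀ + ν ξ):
  A: 155 − 2(70.84) = 13.33
  D: 0 + 1(70.84) = 70.84
  B: 35.8 (inert)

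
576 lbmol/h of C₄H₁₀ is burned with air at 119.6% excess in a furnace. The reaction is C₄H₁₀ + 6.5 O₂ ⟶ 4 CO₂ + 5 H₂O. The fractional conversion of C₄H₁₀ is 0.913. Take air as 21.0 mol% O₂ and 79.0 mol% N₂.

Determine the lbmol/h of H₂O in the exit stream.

Stoichiometric O₂ = 6.5 × 576 = 3744 lbmol/h; O₂ fed = 3744 × 2.196 = 8222 lbmol/h.
N₂ fed = 8222 × 79/21 = 30930 lbmol/h.
Fuel reacted = 0.913 × 576 → ξ = 525.9 lbmol/h.
Outlet (n = n₀ + ν ξ):
  C₄H₁₀: 576 − 1(525.9) = 50.11
  O₂: 8222 − 6.5(525.9) = 4804
  N₂: 30930 (inert)
  CO₂: 0 + 4(525.9) = 2104
  H₂O: 0 + 5(525.9) = 2629

2630 lbmol/h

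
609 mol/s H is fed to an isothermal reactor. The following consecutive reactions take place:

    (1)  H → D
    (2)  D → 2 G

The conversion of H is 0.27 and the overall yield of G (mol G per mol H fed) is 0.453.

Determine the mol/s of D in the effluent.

26.5 mol/s

Conversion of H: H consumed = 1ξ₁ = 0.27 × 609 → ξ₁ = 164.4 mol/s.
Yield of G: 2ξ₂ / 609 = 0.453 → ξ₂ = 137.9 mol/s.
Outlet amounts (n = n₀ + Σ ν·ξ):
  H: 609 − 1(164.4) = 444.6
  D: 0 + 1(164.4) − 1(137.9) = 26.49
  G: 0 + 2(137.9) = 275.9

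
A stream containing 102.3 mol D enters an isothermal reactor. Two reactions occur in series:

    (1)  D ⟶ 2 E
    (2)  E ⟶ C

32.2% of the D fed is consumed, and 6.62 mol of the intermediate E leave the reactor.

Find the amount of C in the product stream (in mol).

Conversion of D: D consumed = 1ξ₁ = 0.322 × 102.3 → ξ₁ = 32.94 mol.
E balance: n_E = 0 + 2ξ₁ − 1ξ₂ = 6.62 → ξ₂ = (2·32.94 − 6.62)/1 = 59.26 mol.
Outlet amounts (n = n₀ + Σ ν·ξ):
  D: 102.3 − 1(32.94) = 69.36
  E: 0 + 2(32.94) − 1(59.26) = 6.62
  C: 0 + 1(59.26) = 59.26

59.3 mol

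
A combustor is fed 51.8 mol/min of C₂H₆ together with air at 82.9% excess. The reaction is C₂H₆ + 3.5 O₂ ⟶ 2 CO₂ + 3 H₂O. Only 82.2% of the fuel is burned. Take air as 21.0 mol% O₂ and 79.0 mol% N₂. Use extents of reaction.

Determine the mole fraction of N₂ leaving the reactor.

Stoichiometric O₂ = 3.5 × 51.8 = 181.3 mol/min; O₂ fed = 181.3 × 1.829 = 331.6 mol/min.
N₂ fed = 331.6 × 79/21 = 1247 mol/min.
Fuel reacted = 0.822 × 51.8 → ξ = 42.58 mol/min.
Outlet (n = n₀ + ν ξ):
  C₂H₆: 51.8 − 1(42.58) = 9.22
  O₂: 331.6 − 3.5(42.58) = 182.6
  N₂: 1247 (inert)
  CO₂: 0 + 2(42.58) = 85.16
  H₂O: 0 + 3(42.58) = 127.7
Total out = 1652 mol/min; y_N₂ = 1247 / 1652 = 0.7551.

0.755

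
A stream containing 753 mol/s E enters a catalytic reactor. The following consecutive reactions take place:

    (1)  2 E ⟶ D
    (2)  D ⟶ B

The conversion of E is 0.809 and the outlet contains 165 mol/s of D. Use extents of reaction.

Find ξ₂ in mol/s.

Conversion of E: E consumed = 2ξ₁ = 0.809 × 753 → ξ₁ = 304.6 mol/s.
D balance: n_D = 0 + 1ξ₁ − 1ξ₂ = 165 → ξ₂ = (1·304.6 − 165)/1 = 139.6 mol/s.
Outlet amounts (n = n₀ + Σ ν·ξ):
  E: 753 − 2(304.6) = 143.8
  D: 0 + 1(304.6) − 1(139.6) = 165
  B: 0 + 1(139.6) = 139.6

ξ₂ = 140 mol/s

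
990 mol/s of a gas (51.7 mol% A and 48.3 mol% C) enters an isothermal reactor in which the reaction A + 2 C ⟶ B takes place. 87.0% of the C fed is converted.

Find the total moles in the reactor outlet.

C reacted = 0.87 × 478.2 = 416 mol/s; ν_C = −2, so ξ = 416/2 = 208 mol/s.
Outlet amounts (n = n₀ + ν ξ):
  A: 511.8 − 1(208) = 303.8
  C: 478.2 − 2(208) = 62.16
  B: 0 + 1(208) = 208
Total out = 303.8 + 62.16 + 208 = 574 mol/s.

574 mol/s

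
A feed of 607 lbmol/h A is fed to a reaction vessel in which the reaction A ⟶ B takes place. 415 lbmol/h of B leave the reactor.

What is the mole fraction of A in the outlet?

0.316

For B: n = n₀ + 1ξ → 415 = 0 + 1ξ, giving ξ = 415 lbmol/h.
Outlet amounts (n = n₀ + ν ξ):
  A: 607 − 1(415) = 192
  B: 0 + 1(415) = 415
Total out = 607 lbmol/h; y_A = 192 / 607 = 0.3163.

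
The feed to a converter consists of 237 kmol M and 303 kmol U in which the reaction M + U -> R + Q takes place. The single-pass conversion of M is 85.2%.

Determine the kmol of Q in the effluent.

M reacted = 0.852 × 237 = 201.9 kmol; ν_M = −1, so ξ = 201.9/1 = 201.9 kmol.
Outlet amounts (n = n₀ + ν ξ):
  M: 237 − 1(201.9) = 35.08
  U: 303 − 1(201.9) = 101.1
  R: 0 + 1(201.9) = 201.9
  Q: 0 + 1(201.9) = 201.9

202 kmol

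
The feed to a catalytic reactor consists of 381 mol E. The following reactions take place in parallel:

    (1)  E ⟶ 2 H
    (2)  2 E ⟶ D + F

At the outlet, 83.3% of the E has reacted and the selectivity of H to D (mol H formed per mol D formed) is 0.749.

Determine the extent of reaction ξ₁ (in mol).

Conversion of E: E consumed = 0.833 × 381 = 317.4 mol = 1ξ₁ + 2ξ₂.
Selectivity: 2ξ₁ / (1ξ₂) = 0.749 → ξ₁ = 0.3745 ξ₂.
Substitute: (1·0.3745 + 2) ξ₂ = 317.4 → ξ₂ = 133.7 mol, ξ₁ = 50.06 mol.
Outlet amounts (n = n₀ + Σ ν·ξ):
  E: 381 − 1(50.06) − 2(133.7) = 63.63
  H: 0 + 2(50.06) = 100.1
  D: 0 + 1(133.7) = 133.7
  F: 0 + 1(133.7) = 133.7

ξ₁ = 50.1 mol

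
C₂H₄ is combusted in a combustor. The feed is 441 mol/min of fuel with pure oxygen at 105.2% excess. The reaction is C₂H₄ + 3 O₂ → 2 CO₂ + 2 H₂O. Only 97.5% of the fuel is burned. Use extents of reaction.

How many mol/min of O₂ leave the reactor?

Stoichiometric O₂ = 3 × 441 = 1323 mol/min; O₂ fed = 1323 × 2.052 = 2715 mol/min.
Fuel reacted = 0.975 × 441 → ξ = 430 mol/min.
Outlet (n = n₀ + ν ξ):
  C₂H₄: 441 − 1(430) = 11.03
  O₂: 2715 − 3(430) = 1425
  CO₂: 0 + 2(430) = 859.9
  H₂O: 0 + 2(430) = 859.9

1420 mol/min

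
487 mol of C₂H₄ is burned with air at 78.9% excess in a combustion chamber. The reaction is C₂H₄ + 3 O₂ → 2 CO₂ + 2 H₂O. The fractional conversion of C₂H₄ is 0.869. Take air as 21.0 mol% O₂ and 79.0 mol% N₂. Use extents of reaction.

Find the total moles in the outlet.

Stoichiometric O₂ = 3 × 487 = 1461 mol; O₂ fed = 1461 × 1.789 = 2614 mol.
N₂ fed = 2614 × 79/21 = 9833 mol.
Fuel reacted = 0.869 × 487 → ξ = 423.2 mol.
Outlet (n = n₀ + ν ξ):
  C₂H₄: 487 − 1(423.2) = 63.8
  O₂: 2614 − 3(423.2) = 1344
  N₂: 9833 (inert)
  CO₂: 0 + 2(423.2) = 846.4
  H₂O: 0 + 2(423.2) = 846.4
Total out = 63.8 + 1344 + 9833 + 846.4 + 846.4 = 12930 mol.

12900 mol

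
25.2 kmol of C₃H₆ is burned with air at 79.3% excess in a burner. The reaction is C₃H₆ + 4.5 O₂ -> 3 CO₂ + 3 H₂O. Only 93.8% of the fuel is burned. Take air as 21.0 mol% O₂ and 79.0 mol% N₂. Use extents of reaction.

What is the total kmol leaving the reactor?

Stoichiometric O₂ = 4.5 × 25.2 = 113.4 kmol; O₂ fed = 113.4 × 1.793 = 203.3 kmol.
N₂ fed = 203.3 × 79/21 = 764.9 kmol.
Fuel reacted = 0.938 × 25.2 → ξ = 23.64 kmol.
Outlet (n = n₀ + ν ξ):
  C₃H₆: 25.2 − 1(23.64) = 1.562
  O₂: 203.3 − 4.5(23.64) = 96.96
  N₂: 764.9 (inert)
  CO₂: 0 + 3(23.64) = 70.91
  H₂O: 0 + 3(23.64) = 70.91
Total out = 1.562 + 96.96 + 764.9 + 70.91 + 70.91 = 1005 kmol.

1010 kmol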